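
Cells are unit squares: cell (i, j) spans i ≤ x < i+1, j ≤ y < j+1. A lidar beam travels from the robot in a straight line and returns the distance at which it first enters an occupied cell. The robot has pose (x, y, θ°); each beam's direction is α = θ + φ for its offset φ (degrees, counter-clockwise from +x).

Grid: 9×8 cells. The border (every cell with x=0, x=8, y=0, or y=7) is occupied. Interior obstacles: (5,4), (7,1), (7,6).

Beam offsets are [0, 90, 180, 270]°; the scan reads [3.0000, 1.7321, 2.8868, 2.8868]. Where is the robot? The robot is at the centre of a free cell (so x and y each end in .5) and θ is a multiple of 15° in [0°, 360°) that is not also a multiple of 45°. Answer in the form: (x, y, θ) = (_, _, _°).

(x, y, θ) = (2.5, 3.5, 120°)

Candidates: 39 free-cell centres × 16 headings = 624 poses. Raycast each; keep the one whose scan matches to 4 dp.
  (4.5, 1.5, 60°): beam 1 = 2.8868 ≠ 3.0000 ✗
  (7.5, 3.5, 345°): beam 1 = 0.5176 ≠ 3.0000 ✗
  (1.5, 2.5, 345°): beam 1 = 5.6940 ≠ 3.0000 ✗
  (1.5, 1.5, 255°): beam 1 = 0.5176 ≠ 3.0000 ✗
  …
  (2.5, 3.5, 120°): r_1=3.0000, r_2=1.7321, r_3=2.8868, r_4=2.8868 — all match ✓
No second candidate reproduces the full scan.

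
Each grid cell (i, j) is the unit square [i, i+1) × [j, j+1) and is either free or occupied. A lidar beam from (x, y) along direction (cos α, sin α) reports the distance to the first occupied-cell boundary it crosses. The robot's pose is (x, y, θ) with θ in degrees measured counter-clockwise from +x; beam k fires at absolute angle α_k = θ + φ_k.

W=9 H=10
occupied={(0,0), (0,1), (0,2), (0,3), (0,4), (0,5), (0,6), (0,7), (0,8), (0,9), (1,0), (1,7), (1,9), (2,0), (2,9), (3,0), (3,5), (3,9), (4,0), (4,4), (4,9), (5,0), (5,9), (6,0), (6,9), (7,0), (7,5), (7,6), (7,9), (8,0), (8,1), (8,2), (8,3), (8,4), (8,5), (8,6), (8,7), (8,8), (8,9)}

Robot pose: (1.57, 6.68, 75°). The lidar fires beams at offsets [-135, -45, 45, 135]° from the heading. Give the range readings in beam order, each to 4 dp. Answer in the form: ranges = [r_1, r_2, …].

ranges = [6.5587, 4.6400, 0.3695, 0.6582]

beam 1: φ=-135°, α=300°
  dir = (cos 300°, sin 300°) = (0.5000, -0.8660); from cell (1,6)
  next x-line at t=0.8600, next y-line at t=0.7852; Δt_x=2.0000, Δt_y=1.1547
    y: enter (1,5) at t=0.7852
    x: enter (2,5) at t=0.8600
    y: enter (2,4) at t=1.9399
    x: enter (3,4) at t=2.8600
    y: enter (3,3) at t=3.0946
    y: enter (3,2) at t=4.2493
    x: enter (4,2) at t=4.8600
    y: enter (4,1) at t=5.4040
    y: enter (4,0) at t=6.5587 ← occupied
  → r_1 = 6.5587
beam 2: φ=-45°, α=30°
  dir = (cos 30°, sin 30°) = (0.8660, 0.5000); from cell (1,6)
  next x-line at t=0.4965, next y-line at t=0.6400; Δt_x=1.1547, Δt_y=2.0000
    x: enter (2,6) at t=0.4965
    y: enter (2,7) at t=0.6400
    x: enter (3,7) at t=1.6512
    y: enter (3,8) at t=2.6400
    x: enter (4,8) at t=2.8059
    x: enter (5,8) at t=3.9606
    y: enter (5,9) at t=4.6400 ← occupied
  → r_2 = 4.6400
beam 3: φ=45°, α=120°
  dir = (cos 120°, sin 120°) = (-0.5000, 0.8660); from cell (1,6)
  next x-line at t=1.1400, next y-line at t=0.3695; Δt_x=2.0000, Δt_y=1.1547
    y: enter (1,7) at t=0.3695 ← occupied
  → r_3 = 0.3695
beam 4: φ=135°, α=210°
  dir = (cos 210°, sin 210°) = (-0.8660, -0.5000); from cell (1,6)
  next x-line at t=0.6582, next y-line at t=1.3600; Δt_x=1.1547, Δt_y=2.0000
    x: enter (0,6) at t=0.6582 ← occupied
  → r_4 = 0.6582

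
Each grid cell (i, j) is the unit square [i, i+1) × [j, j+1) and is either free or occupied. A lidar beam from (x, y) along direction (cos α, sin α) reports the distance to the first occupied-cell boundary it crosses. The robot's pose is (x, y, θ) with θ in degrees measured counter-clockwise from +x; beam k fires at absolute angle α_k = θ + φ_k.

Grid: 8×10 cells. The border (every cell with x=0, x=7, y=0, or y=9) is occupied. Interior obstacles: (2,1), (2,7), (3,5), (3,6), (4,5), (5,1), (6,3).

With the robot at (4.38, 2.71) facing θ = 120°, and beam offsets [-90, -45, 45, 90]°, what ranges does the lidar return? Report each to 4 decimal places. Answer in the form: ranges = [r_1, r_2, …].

beam 1: φ=-90°, α=30°
  d=(0.8660,0.5000)  start (4,2)  tX=0.7159 tY=0.5800  stride 1/|dx|=1.1547 1/|dy|=2.0000
    cross y-line → (4,3), t=0.5800
    cross x-line → (5,3), t=0.7159
    cross x-line → (6,3), t=1.8706 (wall)
  → r_1 = 1.8706
beam 2: φ=-45°, α=75°
  d=(0.2588,0.9659)  start (4,2)  tX=2.3955 tY=0.3002  stride 1/|dx|=3.8637 1/|dy|=1.0353
    cross y-line → (4,3), t=0.3002
    cross y-line → (4,4), t=1.3355
    cross y-line → (4,5), t=2.3708 (wall)
  → r_2 = 2.3708
beam 3: φ=45°, α=165°
  d=(-0.9659,0.2588)  start (4,2)  tX=0.3934 tY=1.1205  stride 1/|dx|=1.0353 1/|dy|=3.8637
    cross x-line → (3,2), t=0.3934
    cross y-line → (3,3), t=1.1205
    cross x-line → (2,3), t=1.4287
    cross x-line → (1,3), t=2.4640
    cross x-line → (0,3), t=3.4992 (wall)
  → r_3 = 3.4992
beam 4: φ=90°, α=210°
  d=(-0.8660,-0.5000)  start (4,2)  tX=0.4388 tY=1.4200  stride 1/|dx|=1.1547 1/|dy|=2.0000
    cross x-line → (3,2), t=0.4388
    cross y-line → (3,1), t=1.4200
    cross x-line → (2,1), t=1.5935 (wall)
  → r_4 = 1.5935

ranges = [1.8706, 2.3708, 3.4992, 1.5935]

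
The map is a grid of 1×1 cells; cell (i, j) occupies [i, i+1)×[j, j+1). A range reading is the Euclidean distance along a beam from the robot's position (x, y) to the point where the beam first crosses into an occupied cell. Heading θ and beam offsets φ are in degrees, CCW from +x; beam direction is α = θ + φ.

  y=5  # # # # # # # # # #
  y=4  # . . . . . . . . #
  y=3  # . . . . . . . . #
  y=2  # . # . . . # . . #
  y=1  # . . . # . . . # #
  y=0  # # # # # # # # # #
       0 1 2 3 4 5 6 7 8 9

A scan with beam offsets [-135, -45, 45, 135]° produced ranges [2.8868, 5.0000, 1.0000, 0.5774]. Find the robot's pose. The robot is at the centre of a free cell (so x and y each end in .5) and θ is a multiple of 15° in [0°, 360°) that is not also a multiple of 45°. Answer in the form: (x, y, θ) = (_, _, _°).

(x, y, θ) = (5.5, 2.5, 195°)

Candidates: 28 free-cell centres × 16 headings = 448 poses. Raycast each; keep the one whose scan matches to 4 dp.
  (1.5, 3.5, 285°): beam 1 = 0.5774 ≠ 2.8868 ✗
  (7.5, 1.5, 300°): beam 1 = 4.6587 ≠ 2.8868 ✗
  (1.5, 2.5, 120°): beam 1 = 0.5176 ≠ 2.8868 ✗
  (7.5, 1.5, 240°): beam 1 = 3.6235 ≠ 2.8868 ✗
  (3.5, 3.5, 120°): beam 1 = 2.5882 ≠ 2.8868 ✗
  …
  (5.5, 2.5, 195°): r_1=2.8868, r_2=5.0000, r_3=1.0000, r_4=0.5774 — all match ✓
No second candidate reproduces the full scan.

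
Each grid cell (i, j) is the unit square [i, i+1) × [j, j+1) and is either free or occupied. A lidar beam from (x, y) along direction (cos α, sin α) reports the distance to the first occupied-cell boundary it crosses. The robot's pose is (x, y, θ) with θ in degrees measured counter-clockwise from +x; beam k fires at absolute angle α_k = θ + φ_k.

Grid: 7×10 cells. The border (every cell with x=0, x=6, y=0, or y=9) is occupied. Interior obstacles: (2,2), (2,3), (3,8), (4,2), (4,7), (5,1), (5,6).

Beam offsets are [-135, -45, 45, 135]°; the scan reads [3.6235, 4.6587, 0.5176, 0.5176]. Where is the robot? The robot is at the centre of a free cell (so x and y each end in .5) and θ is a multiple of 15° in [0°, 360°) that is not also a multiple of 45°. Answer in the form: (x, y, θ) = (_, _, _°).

(x, y, θ) = (4.5, 6.5, 330°)

Candidates: 33 free-cell centres × 16 headings = 528 poses. Raycast each; keep the one whose scan matches to 4 dp.
  (2.5, 8.5, 285°): beam 1 = 1.0000 ≠ 3.6235 ✗
  (3.5, 7.5, 330°): beam 1 = 2.5882 ≠ 3.6235 ✗
  (5.5, 4.5, 165°): beam 1 = 0.5774 ≠ 3.6235 ✗
  (4.5, 6.5, 240°): beam 1 = 0.5176 ≠ 3.6235 ✗
  (2.5, 1.5, 30°): beam 1 = 0.5176 ≠ 3.6235 ✗
  …
  (4.5, 6.5, 330°): r_1=3.6235, r_2=4.6587, r_3=0.5176, r_4=0.5176 — all match ✓
Only this pose fits every beam.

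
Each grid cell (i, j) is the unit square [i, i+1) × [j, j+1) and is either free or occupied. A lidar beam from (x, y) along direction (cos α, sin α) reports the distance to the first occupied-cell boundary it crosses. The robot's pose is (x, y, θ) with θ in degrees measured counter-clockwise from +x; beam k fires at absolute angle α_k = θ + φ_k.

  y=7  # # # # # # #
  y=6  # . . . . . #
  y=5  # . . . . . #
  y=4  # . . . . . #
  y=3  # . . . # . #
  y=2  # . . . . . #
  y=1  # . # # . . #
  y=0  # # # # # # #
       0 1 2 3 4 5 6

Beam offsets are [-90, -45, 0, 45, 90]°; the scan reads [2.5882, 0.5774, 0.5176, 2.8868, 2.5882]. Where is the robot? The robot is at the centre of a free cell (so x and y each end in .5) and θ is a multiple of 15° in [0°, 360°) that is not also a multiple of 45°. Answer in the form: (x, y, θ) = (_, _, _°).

Candidates: 27 free-cell centres × 16 headings = 432 poses. Raycast each; keep the one whose scan matches to 4 dp.
  (1.5, 6.5, 15°): beam 1 = 4.6587 ≠ 2.5882 ✗
  (4.5, 4.5, 120°): beam 1 = 1.7321 ≠ 2.5882 ✗
  (3.5, 5.5, 345°): beam 1 = 3.6235 ≠ 2.5882 ✗
  …
  (3.5, 2.5, 285°): r_1=2.5882, r_2=0.5774, r_3=0.5176, r_4=2.8868, r_5=2.5882 — all match ✓
No second candidate reproduces the full scan.

(x, y, θ) = (3.5, 2.5, 285°)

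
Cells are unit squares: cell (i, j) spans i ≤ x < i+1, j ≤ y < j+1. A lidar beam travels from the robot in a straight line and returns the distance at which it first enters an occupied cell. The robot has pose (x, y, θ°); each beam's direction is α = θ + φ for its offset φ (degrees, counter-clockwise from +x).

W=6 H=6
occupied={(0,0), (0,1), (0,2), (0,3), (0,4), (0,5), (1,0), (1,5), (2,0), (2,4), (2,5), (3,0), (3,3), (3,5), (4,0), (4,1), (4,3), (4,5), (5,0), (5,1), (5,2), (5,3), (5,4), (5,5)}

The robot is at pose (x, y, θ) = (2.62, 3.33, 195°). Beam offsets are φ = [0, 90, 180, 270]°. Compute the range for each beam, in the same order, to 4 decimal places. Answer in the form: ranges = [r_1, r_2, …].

ranges = [1.6771, 2.4122, 0.3934, 0.6936]

beam 1: φ=0°, α=195°
  dir = (cos 195°, sin 195°) = (-0.9659, -0.2588); from cell (2,3)
  next x-line at t=0.6419, next y-line at t=1.2750; Δt_x=1.0353, Δt_y=3.8637
    x: enter (1,3) at t=0.6419
    y: enter (1,2) at t=1.2750
    x: enter (0,2) at t=1.6771 ← occupied
  → r_1 = 1.6771
beam 2: φ=90°, α=285°
  dir = (cos 285°, sin 285°) = (0.2588, -0.9659); from cell (2,3)
  next x-line at t=1.4682, next y-line at t=0.3416; Δt_x=3.8637, Δt_y=1.0353
    y: enter (2,2) at t=0.3416
    y: enter (2,1) at t=1.3769
    x: enter (3,1) at t=1.4682
    y: enter (3,0) at t=2.4122 ← occupied
  → r_2 = 2.4122
beam 3: φ=180°, α=15°
  dir = (cos 15°, sin 15°) = (0.9659, 0.2588); from cell (2,3)
  next x-line at t=0.3934, next y-line at t=2.5887; Δt_x=1.0353, Δt_y=3.8637
    x: enter (3,3) at t=0.3934 ← occupied
  → r_3 = 0.3934
beam 4: φ=270°, α=105°
  dir = (cos 105°, sin 105°) = (-0.2588, 0.9659); from cell (2,3)
  next x-line at t=2.3955, next y-line at t=0.6936; Δt_x=3.8637, Δt_y=1.0353
    y: enter (2,4) at t=0.6936 ← occupied
  → r_4 = 0.6936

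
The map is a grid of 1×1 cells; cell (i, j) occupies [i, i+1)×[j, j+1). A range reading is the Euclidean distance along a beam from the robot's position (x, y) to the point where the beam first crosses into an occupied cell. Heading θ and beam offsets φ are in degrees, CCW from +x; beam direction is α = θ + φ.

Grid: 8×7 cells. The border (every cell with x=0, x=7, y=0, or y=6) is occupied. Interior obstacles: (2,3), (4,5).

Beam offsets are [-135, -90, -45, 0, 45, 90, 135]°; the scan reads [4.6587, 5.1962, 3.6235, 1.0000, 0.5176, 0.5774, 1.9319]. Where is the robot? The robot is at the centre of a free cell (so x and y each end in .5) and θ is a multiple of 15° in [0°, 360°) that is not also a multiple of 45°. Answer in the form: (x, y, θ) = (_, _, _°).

(x, y, θ) = (4.5, 1.5, 210°)

Candidates: 28 free-cell centres × 16 headings = 448 poses. Raycast each; keep the one whose scan matches to 4 dp.
  (3.5, 5.5, 345°): beam 1 = 2.8868 ≠ 4.6587 ✗
  (4.5, 2.5, 255°): beam 1 = 4.0415 ≠ 4.6587 ✗
  (6.5, 2.5, 165°): beam 1 = 0.5774 ≠ 4.6587 ✗
  (6.5, 1.5, 150°): beam 1 = 0.5176 ≠ 4.6587 ✗
  …
  (4.5, 1.5, 210°): r_1=4.6587, r_2=5.1962, r_3=3.6235, r_4=1.0000, r_5=0.5176, r_6=0.5774, r_7=1.9319 — all match ✓
Unique over the lattice → pose = (4.5, 1.5, 210°).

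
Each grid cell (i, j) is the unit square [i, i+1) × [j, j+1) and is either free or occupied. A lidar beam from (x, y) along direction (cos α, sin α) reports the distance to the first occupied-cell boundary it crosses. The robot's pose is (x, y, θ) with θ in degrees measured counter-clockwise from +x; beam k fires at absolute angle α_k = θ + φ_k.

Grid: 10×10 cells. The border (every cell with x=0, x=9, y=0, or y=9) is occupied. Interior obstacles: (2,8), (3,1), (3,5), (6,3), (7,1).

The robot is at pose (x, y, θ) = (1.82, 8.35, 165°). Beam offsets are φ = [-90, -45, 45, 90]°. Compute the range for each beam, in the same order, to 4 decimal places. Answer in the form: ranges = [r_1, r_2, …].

beam 1: φ=-90°, α=75°
  d=(0.2588,0.9659)  start (1,8)  tX=0.6955 tY=0.6729  stride 1/|dx|=3.8637 1/|dy|=1.0353
    cross y-line → (1,9), t=0.6729 (wall)
  → r_1 = 0.6729
beam 2: φ=-45°, α=120°
  d=(-0.5000,0.8660)  start (1,8)  tX=1.6400 tY=0.7506  stride 1/|dx|=2.0000 1/|dy|=1.1547
    cross y-line → (1,9), t=0.7506 (wall)
  → r_2 = 0.7506
beam 3: φ=45°, α=210°
  d=(-0.8660,-0.5000)  start (1,8)  tX=0.9469 tY=0.7000  stride 1/|dx|=1.1547 1/|dy|=2.0000
    cross y-line → (1,7), t=0.7000
    cross x-line → (0,7), t=0.9469 (wall)
  → r_3 = 0.9469
beam 4: φ=90°, α=255°
  d=(-0.2588,-0.9659)  start (1,8)  tX=3.1682 tY=0.3623  stride 1/|dx|=3.8637 1/|dy|=1.0353
    cross y-line → (1,7), t=0.3623
    cross y-line → (1,6), t=1.3976
    cross y-line → (1,5), t=2.4329
    cross x-line → (0,5), t=3.1682 (wall)
  → r_4 = 3.1682

ranges = [0.6729, 0.7506, 0.9469, 3.1682]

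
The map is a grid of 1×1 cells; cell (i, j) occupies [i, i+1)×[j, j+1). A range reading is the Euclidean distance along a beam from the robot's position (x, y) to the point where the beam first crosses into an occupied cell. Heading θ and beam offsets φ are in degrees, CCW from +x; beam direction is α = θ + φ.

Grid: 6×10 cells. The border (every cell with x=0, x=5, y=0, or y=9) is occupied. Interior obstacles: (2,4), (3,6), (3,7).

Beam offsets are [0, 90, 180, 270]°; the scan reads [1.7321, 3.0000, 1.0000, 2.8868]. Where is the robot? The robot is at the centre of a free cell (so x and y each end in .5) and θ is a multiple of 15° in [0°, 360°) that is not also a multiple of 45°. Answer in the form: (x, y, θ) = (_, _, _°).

Candidates: 29 free-cell centres × 16 headings = 464 poses. Raycast each; keep the one whose scan matches to 4 dp.
  (2.5, 2.5, 30°): beam 1 = 2.8868 ≠ 1.7321 ✗
  (4.5, 1.5, 30°): beam 1 = 0.5774 ≠ 1.7321 ✗
  (1.5, 7.5, 285°): beam 1 = 2.5882 ≠ 1.7321 ✗
  (1.5, 7.5, 75°): beam 1 = 1.5529 ≠ 1.7321 ✗
  …
  (3.5, 3.5, 330°): r_1=1.7321, r_2=3.0000, r_3=1.0000, r_4=2.8868 — all match ✓
Unique over the lattice → pose = (3.5, 3.5, 330°).

(x, y, θ) = (3.5, 3.5, 330°)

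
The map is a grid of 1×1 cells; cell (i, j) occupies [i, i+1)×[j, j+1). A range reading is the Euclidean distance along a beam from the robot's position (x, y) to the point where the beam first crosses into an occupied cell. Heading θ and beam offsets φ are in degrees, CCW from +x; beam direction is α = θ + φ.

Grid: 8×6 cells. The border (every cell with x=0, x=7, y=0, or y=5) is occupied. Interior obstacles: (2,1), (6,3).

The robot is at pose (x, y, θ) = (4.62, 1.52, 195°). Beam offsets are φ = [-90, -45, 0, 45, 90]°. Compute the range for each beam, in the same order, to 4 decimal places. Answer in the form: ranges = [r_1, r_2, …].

beam 1: φ=-90°, α=105°
  direction (-0.2588, 0.9659); cell (4,1); t to first gridline: x 2.3955, y 0.4969 (then +3.8637 / +1.0353)
    (4,2) via y @ 0.4969
    (4,3) via y @ 1.5322
    (3,3) via x @ 2.3955
    (3,4) via y @ 2.5675
    (3,5) via y @ 3.6028  # hit
  → r_1 = 3.6028
beam 2: φ=-45°, α=150°
  direction (-0.8660, 0.5000); cell (4,1); t to first gridline: x 0.7159, y 0.9600 (then +1.1547 / +2.0000)
    (3,1) via x @ 0.7159
    (3,2) via y @ 0.9600
    (2,2) via x @ 1.8706
    (2,3) via y @ 2.9600
    (1,3) via x @ 3.0253
    (0,3) via x @ 4.1800  # hit
  → r_2 = 4.1800
beam 3: φ=0°, α=195°
  direction (-0.9659, -0.2588); cell (4,1); t to first gridline: x 0.6419, y 2.0091 (then +1.0353 / +3.8637)
    (3,1) via x @ 0.6419
    (2,1) via x @ 1.6771  # hit
  → r_3 = 1.6771
beam 4: φ=45°, α=240°
  direction (-0.5000, -0.8660); cell (4,1); t to first gridline: x 1.2400, y 0.6004 (then +2.0000 / +1.1547)
    (4,0) via y @ 0.6004  # hit
  → r_4 = 0.6004
beam 5: φ=90°, α=285°
  direction (0.2588, -0.9659); cell (4,1); t to first gridline: x 1.4682, y 0.5383 (then +3.8637 / +1.0353)
    (4,0) via y @ 0.5383  # hit
  → r_5 = 0.5383

ranges = [3.6028, 4.1800, 1.6771, 0.6004, 0.5383]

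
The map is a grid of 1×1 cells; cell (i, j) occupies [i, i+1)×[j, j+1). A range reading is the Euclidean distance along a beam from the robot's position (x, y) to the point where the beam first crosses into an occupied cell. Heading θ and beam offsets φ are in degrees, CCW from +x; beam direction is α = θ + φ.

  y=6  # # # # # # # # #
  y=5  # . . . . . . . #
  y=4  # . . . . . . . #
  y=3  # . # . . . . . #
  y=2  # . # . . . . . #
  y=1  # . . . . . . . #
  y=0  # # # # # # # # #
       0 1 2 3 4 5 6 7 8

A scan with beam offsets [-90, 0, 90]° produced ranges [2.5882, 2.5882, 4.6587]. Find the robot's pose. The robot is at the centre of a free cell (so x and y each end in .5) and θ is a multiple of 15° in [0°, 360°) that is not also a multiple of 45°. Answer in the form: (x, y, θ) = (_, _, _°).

Enumerate (i+0.5, j+0.5, θ) over the 33 free cells and 16 admissible headings. For each, cast all 3 beams and compare to the given ranges.
  (3.5, 4.5, 150°): beam 1 = 1.7321 ≠ 2.5882 ✗
  (4.5, 5.5, 300°): beam 1 = 4.0415 ≠ 2.5882 ✗
  (7.5, 3.5, 75°): beam 1 = 0.5176 ≠ 2.5882 ✗
  …
  (5.5, 3.5, 75°): r_1=2.5882, r_2=2.5882, r_3=4.6587 — all match ✓
Unique over the lattice → pose = (5.5, 3.5, 75°).

(x, y, θ) = (5.5, 3.5, 75°)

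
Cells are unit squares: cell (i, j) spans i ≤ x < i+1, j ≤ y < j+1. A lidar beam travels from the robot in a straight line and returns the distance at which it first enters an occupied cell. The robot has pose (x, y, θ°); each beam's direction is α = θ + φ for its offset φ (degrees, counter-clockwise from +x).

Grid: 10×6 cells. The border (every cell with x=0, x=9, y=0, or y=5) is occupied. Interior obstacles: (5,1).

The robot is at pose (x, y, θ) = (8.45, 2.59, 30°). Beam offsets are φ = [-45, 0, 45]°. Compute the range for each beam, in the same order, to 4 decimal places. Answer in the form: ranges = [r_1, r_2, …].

beam 1: φ=-45°, α=345°
  dir = (cos 345°, sin 345°) = (0.9659, -0.2588); from cell (8,2)
  next x-line at t=0.5694, next y-line at t=2.2796; Δt_x=1.0353, Δt_y=3.8637
    x: enter (9,2) at t=0.5694 ← occupied
  → r_1 = 0.5694
beam 2: φ=0°, α=30°
  dir = (cos 30°, sin 30°) = (0.8660, 0.5000); from cell (8,2)
  next x-line at t=0.6351, next y-line at t=0.8200; Δt_x=1.1547, Δt_y=2.0000
    x: enter (9,2) at t=0.6351 ← occupied
  → r_2 = 0.6351
beam 3: φ=45°, α=75°
  dir = (cos 75°, sin 75°) = (0.2588, 0.9659); from cell (8,2)
  next x-line at t=2.1250, next y-line at t=0.4245; Δt_x=3.8637, Δt_y=1.0353
    y: enter (8,3) at t=0.4245
    y: enter (8,4) at t=1.4597
    x: enter (9,4) at t=2.1250 ← occupied
  → r_3 = 2.1250

ranges = [0.5694, 0.6351, 2.1250]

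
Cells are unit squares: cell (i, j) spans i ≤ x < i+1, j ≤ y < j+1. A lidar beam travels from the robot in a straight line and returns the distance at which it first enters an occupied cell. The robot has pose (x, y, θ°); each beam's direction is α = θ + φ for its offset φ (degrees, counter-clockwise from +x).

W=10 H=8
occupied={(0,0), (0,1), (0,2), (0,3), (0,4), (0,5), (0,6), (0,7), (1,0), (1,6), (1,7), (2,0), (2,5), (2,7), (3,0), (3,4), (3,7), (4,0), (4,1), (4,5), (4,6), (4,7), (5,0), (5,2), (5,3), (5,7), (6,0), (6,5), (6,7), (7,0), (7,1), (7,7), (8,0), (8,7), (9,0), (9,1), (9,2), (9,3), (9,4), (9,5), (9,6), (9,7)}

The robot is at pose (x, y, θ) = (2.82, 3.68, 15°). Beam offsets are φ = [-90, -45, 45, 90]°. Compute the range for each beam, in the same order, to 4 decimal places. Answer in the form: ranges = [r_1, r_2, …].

ranges = [2.7745, 2.5172, 0.3695, 1.3666]

beam 1: φ=-90°, α=285°
  cosα=0.2588 sinα=-0.9659 | (2,3) | tMaxX 0.6955 tMaxY 0.7040 | tΔX 3.8637 tΔY 1.0353
    t=0.6955 [x] (3,3)
    t=0.7040 [y] (3,2)
    t=1.7393 [y] (3,1)
    t=2.7745 [y] (3,0) — stop
  → r_1 = 2.7745
beam 2: φ=-45°, α=330°
  cosα=0.8660 sinα=-0.5000 | (2,3) | tMaxX 0.2078 tMaxY 1.3600 | tΔX 1.1547 tΔY 2.0000
    t=0.2078 [x] (3,3)
    t=1.3600 [y] (3,2)
    t=1.3625 [x] (4,2)
    t=2.5172 [x] (5,2) — stop
  → r_2 = 2.5172
beam 3: φ=45°, α=60°
  cosα=0.5000 sinα=0.8660 | (2,3) | tMaxX 0.3600 tMaxY 0.3695 | tΔX 2.0000 tΔY 1.1547
    t=0.3600 [x] (3,3)
    t=0.3695 [y] (3,4) — stop
  → r_3 = 0.3695
beam 4: φ=90°, α=105°
  cosα=-0.2588 sinα=0.9659 | (2,3) | tMaxX 3.1682 tMaxY 0.3313 | tΔX 3.8637 tΔY 1.0353
    t=0.3313 [y] (2,4)
    t=1.3666 [y] (2,5) — stop
  → r_4 = 1.3666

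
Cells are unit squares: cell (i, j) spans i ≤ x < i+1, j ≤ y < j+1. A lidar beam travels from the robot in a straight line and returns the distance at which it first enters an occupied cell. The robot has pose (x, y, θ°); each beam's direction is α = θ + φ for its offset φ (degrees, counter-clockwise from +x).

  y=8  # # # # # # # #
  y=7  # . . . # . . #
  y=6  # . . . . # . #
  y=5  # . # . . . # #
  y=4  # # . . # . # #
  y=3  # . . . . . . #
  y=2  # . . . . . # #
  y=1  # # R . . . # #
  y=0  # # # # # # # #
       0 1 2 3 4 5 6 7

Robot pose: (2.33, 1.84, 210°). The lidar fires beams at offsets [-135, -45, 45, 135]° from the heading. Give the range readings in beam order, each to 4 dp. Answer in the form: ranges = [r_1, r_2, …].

ranges = [6.3773, 0.3416, 0.8696, 3.2455]

beam 1: φ=-135°, α=75°
  direction (0.2588, 0.9659); cell (2,1); t to first gridline: x 2.5887, y 0.1656 (then +3.8637 / +1.0353)
    (2,2) via y @ 0.1656
    (2,3) via y @ 1.2009
    (2,4) via y @ 2.2362
    (3,4) via x @ 2.5887
    (3,5) via y @ 3.2715
    (3,6) via y @ 4.3067
    (3,7) via y @ 5.3420
    (3,8) via y @ 6.3773  # hit
  → r_1 = 6.3773
beam 2: φ=-45°, α=165°
  direction (-0.9659, 0.2588); cell (2,1); t to first gridline: x 0.3416, y 0.6182 (then +1.0353 / +3.8637)
    (1,1) via x @ 0.3416  # hit
  → r_2 = 0.3416
beam 3: φ=45°, α=255°
  direction (-0.2588, -0.9659); cell (2,1); t to first gridline: x 1.2750, y 0.8696 (then +3.8637 / +1.0353)
    (2,0) via y @ 0.8696  # hit
  → r_3 = 0.8696
beam 4: φ=135°, α=345°
  direction (0.9659, -0.2588); cell (2,1); t to first gridline: x 0.6936, y 3.2455 (then +1.0353 / +3.8637)
    (3,1) via x @ 0.6936
    (4,1) via x @ 1.7289
    (5,1) via x @ 2.7642
    (5,0) via y @ 3.2455  # hit
  → r_4 = 3.2455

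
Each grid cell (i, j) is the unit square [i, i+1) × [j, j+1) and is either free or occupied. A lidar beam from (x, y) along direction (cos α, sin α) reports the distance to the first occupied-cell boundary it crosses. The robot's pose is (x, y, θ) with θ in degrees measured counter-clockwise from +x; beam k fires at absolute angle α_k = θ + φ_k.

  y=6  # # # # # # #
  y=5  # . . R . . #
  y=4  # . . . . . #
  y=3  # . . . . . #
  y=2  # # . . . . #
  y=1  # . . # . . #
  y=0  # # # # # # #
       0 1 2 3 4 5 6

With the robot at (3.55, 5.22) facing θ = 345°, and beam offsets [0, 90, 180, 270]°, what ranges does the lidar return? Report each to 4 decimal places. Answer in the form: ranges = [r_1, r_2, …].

beam 1: φ=0°, α=345°
  direction (0.9659, -0.2588); cell (3,5); t to first gridline: x 0.4659, y 0.8500 (then +1.0353 / +3.8637)
    (4,5) via x @ 0.4659
    (4,4) via y @ 0.8500
    (5,4) via x @ 1.5012
    (6,4) via x @ 2.5364  # hit
  → r_1 = 2.5364
beam 2: φ=90°, α=75°
  direction (0.2588, 0.9659); cell (3,5); t to first gridline: x 1.7387, y 0.8075 (then +3.8637 / +1.0353)
    (3,6) via y @ 0.8075  # hit
  → r_2 = 0.8075
beam 3: φ=180°, α=165°
  direction (-0.9659, 0.2588); cell (3,5); t to first gridline: x 0.5694, y 3.0137 (then +1.0353 / +3.8637)
    (2,5) via x @ 0.5694
    (1,5) via x @ 1.6047
    (0,5) via x @ 2.6400  # hit
  → r_3 = 2.6400
beam 4: φ=270°, α=255°
  direction (-0.2588, -0.9659); cell (3,5); t to first gridline: x 2.1250, y 0.2278 (then +3.8637 / +1.0353)
    (3,4) via y @ 0.2278
    (3,3) via y @ 1.2630
    (2,3) via x @ 2.1250
    (2,2) via y @ 2.2983
    (2,1) via y @ 3.3336
    (2,0) via y @ 4.3689  # hit
  → r_4 = 4.3689

ranges = [2.5364, 0.8075, 2.6400, 4.3689]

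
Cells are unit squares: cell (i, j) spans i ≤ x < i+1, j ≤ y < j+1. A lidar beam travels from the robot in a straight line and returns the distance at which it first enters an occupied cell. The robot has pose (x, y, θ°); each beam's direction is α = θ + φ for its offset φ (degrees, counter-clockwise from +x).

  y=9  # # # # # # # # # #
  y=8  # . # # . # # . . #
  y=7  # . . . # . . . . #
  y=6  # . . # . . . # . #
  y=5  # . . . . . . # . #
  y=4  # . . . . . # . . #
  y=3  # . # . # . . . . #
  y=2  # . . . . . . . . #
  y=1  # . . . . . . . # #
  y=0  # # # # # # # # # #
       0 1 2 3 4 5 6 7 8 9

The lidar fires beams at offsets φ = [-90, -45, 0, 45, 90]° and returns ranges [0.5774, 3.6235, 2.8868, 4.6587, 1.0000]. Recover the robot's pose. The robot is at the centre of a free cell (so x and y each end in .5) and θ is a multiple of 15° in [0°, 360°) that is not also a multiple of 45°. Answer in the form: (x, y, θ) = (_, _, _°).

(x, y, θ) = (5.5, 4.5, 120°)

Candidates: 52 free-cell centres × 16 headings = 832 poses. Raycast each; keep the one whose scan matches to 4 dp.
  (4.5, 8.5, 300°): beam 2 = 0.5176 ≠ 3.6235 ✗
  (6.5, 1.5, 15°): beam 1 = 0.5176 ≠ 0.5774 ✗
  (2.5, 4.5, 255°): beam 1 = 1.5529 ≠ 0.5774 ✗
  (1.5, 7.5, 165°): beam 1 = 1.5529 ≠ 0.5774 ✗
  …
  (5.5, 4.5, 120°): r_1=0.5774, r_2=3.6235, r_3=2.8868, r_4=4.6587, r_5=1.0000 — all match ✓
Unique over the lattice → pose = (5.5, 4.5, 120°).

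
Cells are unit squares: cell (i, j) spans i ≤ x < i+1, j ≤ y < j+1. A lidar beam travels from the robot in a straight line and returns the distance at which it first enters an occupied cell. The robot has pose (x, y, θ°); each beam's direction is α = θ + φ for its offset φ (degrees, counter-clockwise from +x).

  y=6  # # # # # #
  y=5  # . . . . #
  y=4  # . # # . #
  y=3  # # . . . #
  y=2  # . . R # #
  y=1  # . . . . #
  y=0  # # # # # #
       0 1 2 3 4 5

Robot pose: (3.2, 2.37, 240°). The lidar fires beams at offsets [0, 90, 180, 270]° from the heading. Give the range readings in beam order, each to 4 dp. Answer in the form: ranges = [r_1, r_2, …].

beam 1: φ=0°, α=240°
  dir = (cos 240°, sin 240°) = (-0.5000, -0.8660); from cell (3,2)
  next x-line at t=0.4000, next y-line at t=0.4272; Δt_x=2.0000, Δt_y=1.1547
    x: enter (2,2) at t=0.4000
    y: enter (2,1) at t=0.4272
    y: enter (2,0) at t=1.5819 ← occupied
  → r_1 = 1.5819
beam 2: φ=90°, α=330°
  dir = (cos 330°, sin 330°) = (0.8660, -0.5000); from cell (3,2)
  next x-line at t=0.9238, next y-line at t=0.7400; Δt_x=1.1547, Δt_y=2.0000
    y: enter (3,1) at t=0.7400
    x: enter (4,1) at t=0.9238
    x: enter (5,1) at t=2.0785 ← occupied
  → r_2 = 2.0785
beam 3: φ=180°, α=60°
  dir = (cos 60°, sin 60°) = (0.5000, 0.8660); from cell (3,2)
  next x-line at t=1.6000, next y-line at t=0.7275; Δt_x=2.0000, Δt_y=1.1547
    y: enter (3,3) at t=0.7275
    x: enter (4,3) at t=1.6000
    y: enter (4,4) at t=1.8822
    y: enter (4,5) at t=3.0369
    x: enter (5,5) at t=3.6000 ← occupied
  → r_3 = 3.6000
beam 4: φ=270°, α=150°
  dir = (cos 150°, sin 150°) = (-0.8660, 0.5000); from cell (3,2)
  next x-line at t=0.2309, next y-line at t=1.2600; Δt_x=1.1547, Δt_y=2.0000
    x: enter (2,2) at t=0.2309
    y: enter (2,3) at t=1.2600
    x: enter (1,3) at t=1.3856 ← occupied
  → r_4 = 1.3856

ranges = [1.5819, 2.0785, 3.6000, 1.3856]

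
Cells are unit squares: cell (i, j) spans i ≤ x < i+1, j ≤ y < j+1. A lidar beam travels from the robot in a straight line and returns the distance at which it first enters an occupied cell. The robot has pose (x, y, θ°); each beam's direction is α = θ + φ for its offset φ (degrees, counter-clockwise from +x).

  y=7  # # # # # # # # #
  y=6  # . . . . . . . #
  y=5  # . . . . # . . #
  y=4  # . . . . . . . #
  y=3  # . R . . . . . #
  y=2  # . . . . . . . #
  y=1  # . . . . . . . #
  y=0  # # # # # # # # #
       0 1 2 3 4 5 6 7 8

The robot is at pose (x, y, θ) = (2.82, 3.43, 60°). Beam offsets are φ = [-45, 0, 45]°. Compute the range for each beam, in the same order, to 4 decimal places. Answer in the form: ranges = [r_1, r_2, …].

ranges = [5.3627, 4.1223, 3.6959]

beam 1: φ=-45°, α=15°
  dir = (cos 15°, sin 15°) = (0.9659, 0.2588); from cell (2,3)
  next x-line at t=0.1863, next y-line at t=2.2023; Δt_x=1.0353, Δt_y=3.8637
    x: enter (3,3) at t=0.1863
    x: enter (4,3) at t=1.2216
    y: enter (4,4) at t=2.2023
    x: enter (5,4) at t=2.2569
    x: enter (6,4) at t=3.2922
    x: enter (7,4) at t=4.3275
    x: enter (8,4) at t=5.3627 ← occupied
  → r_1 = 5.3627
beam 2: φ=0°, α=60°
  dir = (cos 60°, sin 60°) = (0.5000, 0.8660); from cell (2,3)
  next x-line at t=0.3600, next y-line at t=0.6582; Δt_x=2.0000, Δt_y=1.1547
    x: enter (3,3) at t=0.3600
    y: enter (3,4) at t=0.6582
    y: enter (3,5) at t=1.8129
    x: enter (4,5) at t=2.3600
    y: enter (4,6) at t=2.9676
    y: enter (4,7) at t=4.1223 ← occupied
  → r_2 = 4.1223
beam 3: φ=45°, α=105°
  dir = (cos 105°, sin 105°) = (-0.2588, 0.9659); from cell (2,3)
  next x-line at t=3.1682, next y-line at t=0.5901; Δt_x=3.8637, Δt_y=1.0353
    y: enter (2,4) at t=0.5901
    y: enter (2,5) at t=1.6254
    y: enter (2,6) at t=2.6607
    x: enter (1,6) at t=3.1682
    y: enter (1,7) at t=3.6959 ← occupied
  → r_3 = 3.6959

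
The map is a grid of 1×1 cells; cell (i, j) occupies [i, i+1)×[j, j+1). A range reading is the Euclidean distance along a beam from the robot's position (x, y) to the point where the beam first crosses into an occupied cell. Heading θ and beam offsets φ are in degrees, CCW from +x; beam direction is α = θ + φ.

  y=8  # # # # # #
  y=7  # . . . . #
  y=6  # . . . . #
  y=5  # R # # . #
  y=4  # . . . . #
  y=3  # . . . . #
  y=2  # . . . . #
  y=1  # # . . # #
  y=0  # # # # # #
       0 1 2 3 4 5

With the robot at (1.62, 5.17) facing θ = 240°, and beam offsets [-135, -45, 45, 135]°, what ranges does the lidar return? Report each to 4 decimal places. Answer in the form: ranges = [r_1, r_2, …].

beam 1: φ=-135°, α=105°
  dir = (cos 105°, sin 105°) = (-0.2588, 0.9659); from cell (1,5)
  next x-line at t=2.3955, next y-line at t=0.8593; Δt_x=3.8637, Δt_y=1.0353
    y: enter (1,6) at t=0.8593
    y: enter (1,7) at t=1.8946
    x: enter (0,7) at t=2.3955 ← occupied
  → r_1 = 2.3955
beam 2: φ=-45°, α=195°
  dir = (cos 195°, sin 195°) = (-0.9659, -0.2588); from cell (1,5)
  next x-line at t=0.6419, next y-line at t=0.6568; Δt_x=1.0353, Δt_y=3.8637
    x: enter (0,5) at t=0.6419 ← occupied
  → r_2 = 0.6419
beam 3: φ=45°, α=285°
  dir = (cos 285°, sin 285°) = (0.2588, -0.9659); from cell (1,5)
  next x-line at t=1.4682, next y-line at t=0.1760; Δt_x=3.8637, Δt_y=1.0353
    y: enter (1,4) at t=0.1760
    y: enter (1,3) at t=1.2113
    x: enter (2,3) at t=1.4682
    y: enter (2,2) at t=2.2465
    y: enter (2,1) at t=3.2818
    y: enter (2,0) at t=4.3171 ← occupied
  → r_3 = 4.3171
beam 4: φ=135°, α=15°
  dir = (cos 15°, sin 15°) = (0.9659, 0.2588); from cell (1,5)
  next x-line at t=0.3934, next y-line at t=3.2069; Δt_x=1.0353, Δt_y=3.8637
    x: enter (2,5) at t=0.3934 ← occupied
  → r_4 = 0.3934

ranges = [2.3955, 0.6419, 4.3171, 0.3934]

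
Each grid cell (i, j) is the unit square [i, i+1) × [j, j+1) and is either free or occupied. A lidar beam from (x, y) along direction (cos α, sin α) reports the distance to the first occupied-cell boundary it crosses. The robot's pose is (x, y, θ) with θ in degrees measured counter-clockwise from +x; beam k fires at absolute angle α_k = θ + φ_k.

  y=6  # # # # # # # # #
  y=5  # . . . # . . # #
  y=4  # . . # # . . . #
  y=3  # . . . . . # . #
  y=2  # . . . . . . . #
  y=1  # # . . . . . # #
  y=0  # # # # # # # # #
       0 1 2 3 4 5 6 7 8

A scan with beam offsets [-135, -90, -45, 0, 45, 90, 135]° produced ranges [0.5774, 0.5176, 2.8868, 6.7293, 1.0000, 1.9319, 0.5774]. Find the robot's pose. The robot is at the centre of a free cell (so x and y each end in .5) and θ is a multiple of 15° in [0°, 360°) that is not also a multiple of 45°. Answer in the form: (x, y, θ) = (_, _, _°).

Enumerate (i+0.5, j+0.5, θ) over the 28 free cells and 16 admissible headings. For each, cast all 7 beams and compare to the given ranges.
  (1.5, 4.5, 120°): beam 1 = 1.5529 ≠ 0.5774 ✗
  (5.5, 4.5, 345°): beam 2 = 3.6235 ≠ 0.5176 ✗
  (5.5, 2.5, 150°): beam 1 = 2.5882 ≠ 0.5774 ✗
  (2.5, 4.5, 120°): beam 1 = 0.5176 ≠ 0.5774 ✗
  …
  (7.5, 4.5, 195°): r_1=0.5774, r_2=0.5176, r_3=2.8868, r_4=6.7293, r_5=1.0000, r_6=1.9319, r_7=0.5774 — all match ✓
Only this pose fits every beam.

(x, y, θ) = (7.5, 4.5, 195°)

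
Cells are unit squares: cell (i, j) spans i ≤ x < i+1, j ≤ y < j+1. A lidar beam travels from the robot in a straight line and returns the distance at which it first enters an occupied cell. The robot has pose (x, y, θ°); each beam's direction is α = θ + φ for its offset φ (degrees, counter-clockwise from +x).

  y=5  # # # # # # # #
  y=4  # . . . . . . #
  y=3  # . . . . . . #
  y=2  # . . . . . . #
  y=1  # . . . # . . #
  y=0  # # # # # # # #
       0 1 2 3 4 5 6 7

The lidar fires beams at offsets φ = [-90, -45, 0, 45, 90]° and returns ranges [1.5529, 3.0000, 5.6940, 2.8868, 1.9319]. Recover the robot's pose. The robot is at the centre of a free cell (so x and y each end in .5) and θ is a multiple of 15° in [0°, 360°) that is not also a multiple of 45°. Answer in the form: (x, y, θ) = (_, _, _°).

(x, y, θ) = (6.5, 3.5, 195°)

Candidates: 23 free-cell centres × 16 headings = 368 poses. Raycast each; keep the one whose scan matches to 4 dp.
  (3.5, 4.5, 285°): beam 1 = 2.5882 ≠ 1.5529 ✗
  (2.5, 3.5, 285°): beam 2 = 2.8868 ≠ 3.0000 ✗
  (1.5, 1.5, 240°): beam 1 = 0.5774 ≠ 1.5529 ✗
  …
  (6.5, 3.5, 195°): r_1=1.5529, r_2=3.0000, r_3=5.6940, r_4=2.8868, r_5=1.9319 — all match ✓
No second candidate reproduces the full scan.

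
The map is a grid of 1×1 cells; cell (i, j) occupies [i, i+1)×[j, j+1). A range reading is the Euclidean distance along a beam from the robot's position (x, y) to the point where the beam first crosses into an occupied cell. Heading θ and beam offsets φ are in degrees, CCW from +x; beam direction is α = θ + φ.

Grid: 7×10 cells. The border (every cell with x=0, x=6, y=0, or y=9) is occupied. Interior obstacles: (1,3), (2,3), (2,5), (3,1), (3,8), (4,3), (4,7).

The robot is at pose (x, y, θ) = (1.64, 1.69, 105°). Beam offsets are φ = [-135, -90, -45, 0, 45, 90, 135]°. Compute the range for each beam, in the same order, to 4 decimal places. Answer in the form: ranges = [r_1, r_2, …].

beam 1: φ=-135°, α=330°
  cosα=0.8660 sinα=-0.5000 | (1,1) | tMaxX 0.4157 tMaxY 1.3800 | tΔX 1.1547 tΔY 2.0000
    t=0.4157 [x] (2,1)
    t=1.3800 [y] (2,0) — stop
  → r_1 = 1.3800
beam 2: φ=-90°, α=15°
  cosα=0.9659 sinα=0.2588 | (1,1) | tMaxX 0.3727 tMaxY 1.1977 | tΔX 1.0353 tΔY 3.8637
    t=0.3727 [x] (2,1)
    t=1.1977 [y] (2,2)
    t=1.4080 [x] (3,2)
    t=2.4433 [x] (4,2)
    t=3.4785 [x] (5,2)
    t=4.5138 [x] (6,2) — stop
  → r_2 = 4.5138
beam 3: φ=-45°, α=60°
  cosα=0.5000 sinα=0.8660 | (1,1) | tMaxX 0.7200 tMaxY 0.3580 | tΔX 2.0000 tΔY 1.1547
    t=0.3580 [y] (1,2)
    t=0.7200 [x] (2,2)
    t=1.5127 [y] (2,3) — stop
  → r_3 = 1.5127
beam 4: φ=0°, α=105°
  cosα=-0.2588 sinα=0.9659 | (1,1) | tMaxX 2.4728 tMaxY 0.3209 | tΔX 3.8637 tΔY 1.0353
    t=0.3209 [y] (1,2)
    t=1.3562 [y] (1,3) — stop
  → r_4 = 1.3562
beam 5: φ=45°, α=150°
  cosα=-0.8660 sinα=0.5000 | (1,1) | tMaxX 0.7390 tMaxY 0.6200 | tΔX 1.1547 tΔY 2.0000
    t=0.6200 [y] (1,2)
    t=0.7390 [x] (0,2) — stop
  → r_5 = 0.7390
beam 6: φ=90°, α=195°
  cosα=-0.9659 sinα=-0.2588 | (1,1) | tMaxX 0.6626 tMaxY 2.6660 | tΔX 1.0353 tΔY 3.8637
    t=0.6626 [x] (0,1) — stop
  → r_6 = 0.6626
beam 7: φ=135°, α=240°
  cosα=-0.5000 sinα=-0.8660 | (1,1) | tMaxX 1.2800 tMaxY 0.7967 | tΔX 2.0000 tΔY 1.1547
    t=0.7967 [y] (1,0) — stop
  → r_7 = 0.7967

ranges = [1.3800, 4.5138, 1.5127, 1.3562, 0.7390, 0.6626, 0.7967]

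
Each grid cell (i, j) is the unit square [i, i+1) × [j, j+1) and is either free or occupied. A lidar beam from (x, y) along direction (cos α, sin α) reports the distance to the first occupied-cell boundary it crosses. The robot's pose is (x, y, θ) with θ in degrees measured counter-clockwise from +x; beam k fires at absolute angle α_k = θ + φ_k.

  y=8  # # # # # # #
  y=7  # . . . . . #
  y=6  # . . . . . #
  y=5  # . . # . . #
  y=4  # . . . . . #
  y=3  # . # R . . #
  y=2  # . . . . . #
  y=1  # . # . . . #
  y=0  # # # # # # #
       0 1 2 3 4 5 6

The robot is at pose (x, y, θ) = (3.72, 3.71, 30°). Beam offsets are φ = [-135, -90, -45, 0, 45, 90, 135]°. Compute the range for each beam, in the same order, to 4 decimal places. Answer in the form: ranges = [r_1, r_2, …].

ranges = [2.7819, 3.1292, 2.3604, 2.6327, 4.4413, 4.9537, 0.7454]

beam 1: φ=-135°, α=255°
  dir = (cos 255°, sin 255°) = (-0.2588, -0.9659); from cell (3,3)
  next x-line at t=2.7819, next y-line at t=0.7350; Δt_x=3.8637, Δt_y=1.0353
    y: enter (3,2) at t=0.7350
    y: enter (3,1) at t=1.7703
    x: enter (2,1) at t=2.7819 ← occupied
  → r_1 = 2.7819
beam 2: φ=-90°, α=300°
  dir = (cos 300°, sin 300°) = (0.5000, -0.8660); from cell (3,3)
  next x-line at t=0.5600, next y-line at t=0.8198; Δt_x=2.0000, Δt_y=1.1547
    x: enter (4,3) at t=0.5600
    y: enter (4,2) at t=0.8198
    y: enter (4,1) at t=1.9745
    x: enter (5,1) at t=2.5600
    y: enter (5,0) at t=3.1292 ← occupied
  → r_2 = 3.1292
beam 3: φ=-45°, α=345°
  dir = (cos 345°, sin 345°) = (0.9659, -0.2588); from cell (3,3)
  next x-line at t=0.2899, next y-line at t=2.7432; Δt_x=1.0353, Δt_y=3.8637
    x: enter (4,3) at t=0.2899
    x: enter (5,3) at t=1.3252
    x: enter (6,3) at t=2.3604 ← occupied
  → r_3 = 2.3604
beam 4: φ=0°, α=30°
  dir = (cos 30°, sin 30°) = (0.8660, 0.5000); from cell (3,3)
  next x-line at t=0.3233, next y-line at t=0.5800; Δt_x=1.1547, Δt_y=2.0000
    x: enter (4,3) at t=0.3233
    y: enter (4,4) at t=0.5800
    x: enter (5,4) at t=1.4780
    y: enter (5,5) at t=2.5800
    x: enter (6,5) at t=2.6327 ← occupied
  → r_4 = 2.6327
beam 5: φ=45°, α=75°
  dir = (cos 75°, sin 75°) = (0.2588, 0.9659); from cell (3,3)
  next x-line at t=1.0818, next y-line at t=0.3002; Δt_x=3.8637, Δt_y=1.0353
    y: enter (3,4) at t=0.3002
    x: enter (4,4) at t=1.0818
    y: enter (4,5) at t=1.3355
    y: enter (4,6) at t=2.3708
    y: enter (4,7) at t=3.4061
    y: enter (4,8) at t=4.4413 ← occupied
  → r_5 = 4.4413
beam 6: φ=90°, α=120°
  dir = (cos 120°, sin 120°) = (-0.5000, 0.8660); from cell (3,3)
  next x-line at t=1.4400, next y-line at t=0.3349; Δt_x=2.0000, Δt_y=1.1547
    y: enter (3,4) at t=0.3349
    x: enter (2,4) at t=1.4400
    y: enter (2,5) at t=1.4896
    y: enter (2,6) at t=2.6443
    x: enter (1,6) at t=3.4400
    y: enter (1,7) at t=3.7990
    y: enter (1,8) at t=4.9537 ← occupied
  → r_6 = 4.9537
beam 7: φ=135°, α=165°
  dir = (cos 165°, sin 165°) = (-0.9659, 0.2588); from cell (3,3)
  next x-line at t=0.7454, next y-line at t=1.1205; Δt_x=1.0353, Δt_y=3.8637
    x: enter (2,3) at t=0.7454 ← occupied
  → r_7 = 0.7454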